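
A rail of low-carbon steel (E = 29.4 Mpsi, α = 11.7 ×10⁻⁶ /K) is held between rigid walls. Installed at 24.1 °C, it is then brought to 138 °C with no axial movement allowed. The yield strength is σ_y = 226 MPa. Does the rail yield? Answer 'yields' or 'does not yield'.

E = 29.4 Mpsi = 202.7 GPa.
ΔT = 113.9 K. Constrained thermal stress σ = E·α·ΔT = 202.7×10³ MPa × 11.7×10⁻⁶ × 113.9 = 270 MPa (compressive).
Compare to σ_y = 226 MPa: σ ≥ σ_y, so it yields.

yields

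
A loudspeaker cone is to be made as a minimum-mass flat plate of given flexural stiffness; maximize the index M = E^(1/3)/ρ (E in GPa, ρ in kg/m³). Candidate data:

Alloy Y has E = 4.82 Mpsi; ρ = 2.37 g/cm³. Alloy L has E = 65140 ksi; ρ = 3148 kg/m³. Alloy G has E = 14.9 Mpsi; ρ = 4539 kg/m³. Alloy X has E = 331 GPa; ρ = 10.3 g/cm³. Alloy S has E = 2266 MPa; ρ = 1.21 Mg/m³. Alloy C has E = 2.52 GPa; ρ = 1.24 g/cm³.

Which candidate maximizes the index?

alloy L

Putting every candidate on a common basis:
  alloy Y: E = 33.23 GPa, ρ = 2370 kg/m³
  alloy L: E = 449.1 GPa, ρ = 3148 kg/m³
  alloy G: E = 102.7 GPa, ρ = 4539 kg/m³
  alloy X: E = 331.0 GPa, ρ = 10300 kg/m³
  alloy S: E = 2.266 GPa, ρ = 1210 kg/m³
  alloy C: E = 2.520 GPa, ρ = 1240 kg/m³
  alloy L: M = 2.43×10⁻³
  alloy Y: M = 1.36×10⁻³
  alloy C: M = 1.10×10⁻³
  alloy S: M = 1.09×10⁻³
  alloy G: M = 1.03×10⁻³
  alloy X: M = 0.672×10⁻³
Alloy L ranks first.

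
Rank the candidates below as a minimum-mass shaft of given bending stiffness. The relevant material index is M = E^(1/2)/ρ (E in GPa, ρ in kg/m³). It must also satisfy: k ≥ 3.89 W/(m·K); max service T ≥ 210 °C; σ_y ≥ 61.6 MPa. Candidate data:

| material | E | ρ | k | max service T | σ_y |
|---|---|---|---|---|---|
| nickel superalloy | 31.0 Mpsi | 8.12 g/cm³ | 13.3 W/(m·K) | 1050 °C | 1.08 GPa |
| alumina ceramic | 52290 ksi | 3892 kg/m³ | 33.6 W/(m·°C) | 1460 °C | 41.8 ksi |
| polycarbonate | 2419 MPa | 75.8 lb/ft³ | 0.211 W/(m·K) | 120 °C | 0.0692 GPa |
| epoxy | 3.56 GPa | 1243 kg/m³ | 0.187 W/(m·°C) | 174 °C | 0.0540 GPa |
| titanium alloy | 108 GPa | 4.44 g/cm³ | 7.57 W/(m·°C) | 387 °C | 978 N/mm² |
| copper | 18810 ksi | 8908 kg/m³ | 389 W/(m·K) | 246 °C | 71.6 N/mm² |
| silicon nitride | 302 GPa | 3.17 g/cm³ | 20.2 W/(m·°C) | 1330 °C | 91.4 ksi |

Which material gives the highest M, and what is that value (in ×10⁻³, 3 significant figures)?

Screen on constraints: k ≥ 3.89 W/(m·K); max service T ≥ 210 °C; σ_y ≥ 61.6 MPa. Survivors: nickel superalloy, alumina ceramic, titanium alloy, copper, silicon nitride.
Putting every candidate on a common basis:
  nickel superalloy: E = 213.7 GPa, ρ = 8120 kg/m³
  alumina ceramic: E = 360.5 GPa, ρ = 3892 kg/m³
  titanium alloy: E = 108.0 GPa, ρ = 4440 kg/m³
  copper: E = 129.7 GPa, ρ = 8908 kg/m³
  silicon nitride: E = 302.0 GPa, ρ = 3170 kg/m³
  silicon nitride: M = 5.48×10⁻³
  alumina ceramic: M = 4.88×10⁻³
  titanium alloy: M = 2.34×10⁻³
  nickel superalloy: M = 1.80×10⁻³
  copper: M = 1.28×10⁻³
Silicon nitride ranks first.

silicon nitride, M = 5.48×10⁻³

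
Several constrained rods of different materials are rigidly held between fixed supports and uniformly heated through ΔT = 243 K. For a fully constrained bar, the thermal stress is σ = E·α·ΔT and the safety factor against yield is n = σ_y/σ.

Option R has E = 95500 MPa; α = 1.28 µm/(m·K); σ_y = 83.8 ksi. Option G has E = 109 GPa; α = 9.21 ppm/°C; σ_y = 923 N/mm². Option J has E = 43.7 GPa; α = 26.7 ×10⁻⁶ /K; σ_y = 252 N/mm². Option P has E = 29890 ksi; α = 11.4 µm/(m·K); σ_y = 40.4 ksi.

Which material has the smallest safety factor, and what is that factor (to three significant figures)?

In consistent units (E in GPa, α in ×10⁻⁶/K, σ_y in MPa):
  option R: E = 95.50, α = 1.28, σ_y = 577.8 → σ = 29.7 MPa, n = 19.5
  option G: E = 109.0, α = 9.21, σ_y = 923.0 → σ = 244 MPa, n = 3.78
  option J: E = 43.70, α = 26.7, σ_y = 252.0 → σ = 284 MPa, n = 0.889
  option P: E = 206.1, α = 11.4, σ_y = 278.5 → σ = 571 MPa, n = 0.488
The minimum is option P at n = 0.488.

option P, n = 0.488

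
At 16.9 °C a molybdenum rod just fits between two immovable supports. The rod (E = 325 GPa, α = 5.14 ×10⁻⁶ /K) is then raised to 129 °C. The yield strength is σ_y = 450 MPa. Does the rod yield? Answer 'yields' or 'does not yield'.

does not yield

ΔT = 112.1 K. Constrained thermal stress σ = E·α·ΔT = 325.0×10³ MPa × 5.14×10⁻⁶ × 112.1 = 187 MPa (compressive).
Compare to σ_y = 450 MPa: σ < σ_y, so it does not yield.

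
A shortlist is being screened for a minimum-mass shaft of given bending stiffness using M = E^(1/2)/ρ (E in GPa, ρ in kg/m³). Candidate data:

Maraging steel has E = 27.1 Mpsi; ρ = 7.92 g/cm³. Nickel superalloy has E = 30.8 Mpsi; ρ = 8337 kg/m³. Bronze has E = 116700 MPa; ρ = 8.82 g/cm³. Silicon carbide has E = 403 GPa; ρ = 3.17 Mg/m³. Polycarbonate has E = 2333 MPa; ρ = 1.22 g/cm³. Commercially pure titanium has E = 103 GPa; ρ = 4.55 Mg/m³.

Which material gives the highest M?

silicon carbide

In SI units:
  maraging steel: E = 186.8 GPa, ρ = 7920 kg/m³
  nickel superalloy: E = 212.4 GPa, ρ = 8337 kg/m³
  bronze: E = 116.7 GPa, ρ = 8820 kg/m³
  silicon carbide: E = 403.0 GPa, ρ = 3170 kg/m³
  polycarbonate: E = 2.333 GPa, ρ = 1220 kg/m³
  commercially pure titanium: E = 103.0 GPa, ρ = 4550 kg/m³
  silicon carbide: M = 6.33×10⁻³
  commercially pure titanium: M = 2.23×10⁻³
  nickel superalloy: M = 1.75×10⁻³
  maraging steel: M = 1.73×10⁻³
  polycarbonate: M = 1.25×10⁻³
  bronze: M = 1.22×10⁻³
The maximum is for silicon carbide.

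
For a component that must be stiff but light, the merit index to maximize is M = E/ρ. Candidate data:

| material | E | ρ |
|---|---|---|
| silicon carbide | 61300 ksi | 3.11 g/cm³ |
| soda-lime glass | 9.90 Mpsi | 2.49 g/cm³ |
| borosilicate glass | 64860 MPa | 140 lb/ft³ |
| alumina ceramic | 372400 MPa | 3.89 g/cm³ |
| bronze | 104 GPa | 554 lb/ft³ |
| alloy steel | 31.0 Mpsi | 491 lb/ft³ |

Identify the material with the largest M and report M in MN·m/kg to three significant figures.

silicon carbide, M = 136 MN·m/kg

After converting to SI:
  silicon carbide: E = 422.6 GPa, ρ = 3110 kg/m³
  soda-lime glass: E = 68.26 GPa, ρ = 2490 kg/m³
  borosilicate glass: E = 64.86 GPa, ρ = 2243 kg/m³
  alumina ceramic: E = 372.4 GPa, ρ = 3890 kg/m³
  bronze: E = 104.0 GPa, ρ = 8874 kg/m³
  alloy steel: E = 213.7 GPa, ρ = 7865 kg/m³
  silicon carbide: M = 136 MN·m/kg
  alumina ceramic: M = 95.7 MN·m/kg
  borosilicate glass: M = 28.9 MN·m/kg
  soda-lime glass: M = 27.4 MN·m/kg
  alloy steel: M = 27.2 MN·m/kg
  bronze: M = 11.7 MN·m/kg
Highest index: silicon carbide.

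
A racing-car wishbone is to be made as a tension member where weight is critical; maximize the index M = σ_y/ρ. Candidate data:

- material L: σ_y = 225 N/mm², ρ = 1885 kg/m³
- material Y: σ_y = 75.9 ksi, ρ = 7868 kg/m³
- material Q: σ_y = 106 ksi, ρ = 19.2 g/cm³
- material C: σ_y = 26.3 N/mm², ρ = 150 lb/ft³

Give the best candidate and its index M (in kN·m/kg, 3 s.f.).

material L, M = 119 kN·m/kg

Convert each candidate to consistent units, then evaluate M:
  material L: σ_y = 225.0 MPa, ρ = 1885 kg/m³
  material Y: σ_y = 523.3 MPa, ρ = 7868 kg/m³
  material Q: σ_y = 730.8 MPa, ρ = 19200 kg/m³
  material C: σ_y = 26.30 MPa, ρ = 2403 kg/m³
  material L: M = 119 kN·m/kg
  material Y: M = 66.5 kN·m/kg
  material Q: M = 38.1 kN·m/kg
  material C: M = 10.9 kN·m/kg
Highest index: material L.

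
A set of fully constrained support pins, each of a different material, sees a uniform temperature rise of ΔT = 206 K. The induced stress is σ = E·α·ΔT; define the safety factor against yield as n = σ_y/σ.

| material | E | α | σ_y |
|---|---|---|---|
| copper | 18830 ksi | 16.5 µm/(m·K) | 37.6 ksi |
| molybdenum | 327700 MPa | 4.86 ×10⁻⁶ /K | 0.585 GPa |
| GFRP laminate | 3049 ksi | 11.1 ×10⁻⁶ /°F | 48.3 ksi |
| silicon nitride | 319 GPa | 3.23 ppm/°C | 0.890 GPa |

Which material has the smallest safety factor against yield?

copper

Converting E to GPa, α to ×10⁻⁶/K, σ_y to MPa, then σ and n for each:
  copper: E = 129.8, α = 16.5, σ_y = 259.2 → σ = 441 MPa, n = 0.587
  molybdenum: E = 327.7, α = 4.86, σ_y = 585.0 → σ = 328 MPa, n = 1.78
  GFRP laminate: E = 21.02, α = 20.0, σ_y = 333.0 → σ = 86.5 MPa, n = 3.85
  silicon nitride: E = 319.0, α = 3.23, σ_y = 890.0 → σ = 212 MPa, n = 4.19
Copper has the lowest safety factor, n = 0.587.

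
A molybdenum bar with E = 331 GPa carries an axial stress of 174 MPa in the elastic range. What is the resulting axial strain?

ε = σ/E = 174 / 331000 = 5.26×10⁻⁴.

5.26×10⁻⁴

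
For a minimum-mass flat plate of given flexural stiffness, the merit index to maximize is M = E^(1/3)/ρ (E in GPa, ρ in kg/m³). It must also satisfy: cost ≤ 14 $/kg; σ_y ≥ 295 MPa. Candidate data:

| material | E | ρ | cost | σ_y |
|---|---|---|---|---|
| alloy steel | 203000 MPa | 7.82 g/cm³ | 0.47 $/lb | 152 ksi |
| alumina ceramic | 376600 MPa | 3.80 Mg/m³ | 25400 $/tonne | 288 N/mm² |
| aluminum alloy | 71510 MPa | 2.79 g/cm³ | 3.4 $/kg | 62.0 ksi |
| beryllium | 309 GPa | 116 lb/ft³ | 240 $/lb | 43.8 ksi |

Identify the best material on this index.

Screen on constraints: cost ≤ 14 $/kg; σ_y ≥ 295 MPa. Survivors: alloy steel, aluminum alloy.
After converting to SI:
  alloy steel: E = 203.0 GPa, ρ = 7820 kg/m³
  aluminum alloy: E = 71.51 GPa, ρ = 2790 kg/m³
  aluminum alloy: M = 1.49×10⁻³
  alloy steel: M = 0.752×10⁻³
The maximum is for aluminum alloy.

aluminum alloy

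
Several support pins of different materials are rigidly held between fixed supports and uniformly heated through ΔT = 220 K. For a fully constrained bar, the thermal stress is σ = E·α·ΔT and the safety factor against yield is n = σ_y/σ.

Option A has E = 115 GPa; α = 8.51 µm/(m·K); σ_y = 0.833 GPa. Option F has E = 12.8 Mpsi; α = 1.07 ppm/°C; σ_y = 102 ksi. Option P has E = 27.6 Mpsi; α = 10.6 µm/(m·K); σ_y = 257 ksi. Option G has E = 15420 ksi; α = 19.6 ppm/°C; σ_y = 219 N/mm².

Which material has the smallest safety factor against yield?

In consistent units (E in GPa, α in ×10⁻⁶/K, σ_y in MPa):
  option A: E = 115.0, α = 8.51, σ_y = 833.0 → σ = 215 MPa, n = 3.87
  option F: E = 88.25, α = 1.07, σ_y = 703.3 → σ = 20.8 MPa, n = 33.9
  option P: E = 190.3, α = 10.6, σ_y = 1772 → σ = 444 MPa, n = 3.99
  option G: E = 106.3, α = 19.6, σ_y = 219.0 → σ = 458 MPa, n = 0.478
Option G has the lowest safety factor, n = 0.478.

option G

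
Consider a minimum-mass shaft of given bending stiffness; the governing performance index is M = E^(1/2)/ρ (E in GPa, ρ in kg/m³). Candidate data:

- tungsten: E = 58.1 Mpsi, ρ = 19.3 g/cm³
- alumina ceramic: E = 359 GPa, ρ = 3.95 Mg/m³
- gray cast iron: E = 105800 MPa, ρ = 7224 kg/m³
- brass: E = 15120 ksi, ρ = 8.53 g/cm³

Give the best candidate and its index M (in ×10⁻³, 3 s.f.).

alumina ceramic, M = 4.80×10⁻³

After converting to SI:
  tungsten: E = 400.6 GPa, ρ = 19300 kg/m³
  alumina ceramic: E = 359.0 GPa, ρ = 3950 kg/m³
  gray cast iron: E = 105.8 GPa, ρ = 7224 kg/m³
  brass: E = 104.2 GPa, ρ = 8530 kg/m³
  alumina ceramic: M = 4.80×10⁻³
  gray cast iron: M = 1.42×10⁻³
  brass: M = 1.20×10⁻³
  tungsten: M = 1.04×10⁻³
Highest index: alumina ceramic.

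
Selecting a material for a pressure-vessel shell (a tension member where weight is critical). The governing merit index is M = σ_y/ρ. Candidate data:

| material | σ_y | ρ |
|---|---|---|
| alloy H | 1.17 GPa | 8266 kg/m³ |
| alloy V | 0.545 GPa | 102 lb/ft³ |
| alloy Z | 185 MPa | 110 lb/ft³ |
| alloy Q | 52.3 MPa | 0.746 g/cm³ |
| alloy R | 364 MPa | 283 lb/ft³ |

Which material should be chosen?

After converting to SI:
  alloy H: σ_y = 1170 MPa, ρ = 8266 kg/m³
  alloy V: σ_y = 545.0 MPa, ρ = 1634 kg/m³
  alloy Z: σ_y = 185.0 MPa, ρ = 1762 kg/m³
  alloy Q: σ_y = 52.30 MPa, ρ = 746.0 kg/m³
  alloy R: σ_y = 364.0 MPa, ρ = 4533 kg/m³
  alloy V: M = 334 kN·m/kg
  alloy H: M = 142 kN·m/kg
  alloy Z: M = 105 kN·m/kg
  alloy R: M = 80.3 kN·m/kg
  alloy Q: M = 70.1 kN·m/kg
Alloy V ranks first.

alloy V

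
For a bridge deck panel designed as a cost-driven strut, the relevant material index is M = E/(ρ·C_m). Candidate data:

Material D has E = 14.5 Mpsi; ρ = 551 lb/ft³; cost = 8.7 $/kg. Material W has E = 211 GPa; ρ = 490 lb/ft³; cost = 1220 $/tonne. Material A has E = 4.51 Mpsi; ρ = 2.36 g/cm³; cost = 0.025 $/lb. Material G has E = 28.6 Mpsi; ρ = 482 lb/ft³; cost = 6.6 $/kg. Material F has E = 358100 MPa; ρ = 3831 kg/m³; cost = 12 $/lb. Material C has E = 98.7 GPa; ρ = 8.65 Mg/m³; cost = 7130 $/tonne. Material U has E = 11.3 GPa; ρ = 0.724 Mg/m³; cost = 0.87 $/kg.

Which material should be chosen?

material A

Putting every candidate on a common basis:
  material D: E = 99.97 GPa, ρ = 8826 kg/m³, cost = 8.700 $/kg
  material W: E = 211.0 GPa, ρ = 7849 kg/m³, cost = 1.220 $/kg
  material A: E = 31.10 GPa, ρ = 2360 kg/m³, cost = 0.05511 $/kg
  material G: E = 197.2 GPa, ρ = 7721 kg/m³, cost = 6.600 $/kg
  material F: E = 358.1 GPa, ρ = 3831 kg/m³, cost = 26.46 $/kg
  material C: E = 98.70 GPa, ρ = 8650 kg/m³, cost = 7.130 $/kg
  material U: E = 11.30 GPa, ρ = 724.0 kg/m³, cost = 0.8700 $/kg
  material A: M = 239 MN·m per $
  material W: M = 22.0 MN·m per $
  material U: M = 17.9 MN·m per $
  material G: M = 3.87 MN·m per $
  material F: M = 3.53 MN·m per $
  material C: M = 1.60 MN·m per $
  material D: M = 1.30 MN·m per $
Highest index: material A.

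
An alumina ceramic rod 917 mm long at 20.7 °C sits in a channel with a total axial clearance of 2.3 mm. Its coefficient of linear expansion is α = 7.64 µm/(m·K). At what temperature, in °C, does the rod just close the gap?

349 °C

α·L₀·ΔT = 2.3 mm ⇒ ΔT = 2.3 / (7.64×10⁻⁶ × 917.0) = 328.3 K.
T = 20.7 + 328.3 = 349.0 °C.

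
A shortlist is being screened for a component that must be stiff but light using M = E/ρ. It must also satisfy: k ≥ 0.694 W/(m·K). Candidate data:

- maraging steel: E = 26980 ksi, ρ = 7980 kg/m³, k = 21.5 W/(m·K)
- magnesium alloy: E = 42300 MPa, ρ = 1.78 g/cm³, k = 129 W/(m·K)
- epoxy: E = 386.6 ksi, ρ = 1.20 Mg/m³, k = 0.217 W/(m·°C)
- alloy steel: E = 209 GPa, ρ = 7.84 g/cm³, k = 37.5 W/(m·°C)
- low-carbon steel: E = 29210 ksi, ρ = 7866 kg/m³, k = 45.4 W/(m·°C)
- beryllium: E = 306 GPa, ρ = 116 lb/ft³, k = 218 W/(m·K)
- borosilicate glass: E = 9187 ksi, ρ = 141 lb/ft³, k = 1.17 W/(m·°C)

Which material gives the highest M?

beryllium

Screen on constraints: k ≥ 0.694 W/(m·K). Survivors: maraging steel, magnesium alloy, alloy steel, low-carbon steel, beryllium, borosilicate glass.
Normalizing units and computing the index:
  maraging steel: E = 186.0 GPa, ρ = 7980 kg/m³
  magnesium alloy: E = 42.30 GPa, ρ = 1780 kg/m³
  alloy steel: E = 209.0 GPa, ρ = 7840 kg/m³
  low-carbon steel: E = 201.4 GPa, ρ = 7866 kg/m³
  beryllium: E = 306.0 GPa, ρ = 1858 kg/m³
  borosilicate glass: E = 63.34 GPa, ρ = 2259 kg/m³
  beryllium: M = 165 MN·m/kg
  borosilicate glass: M = 28.0 MN·m/kg
  alloy steel: M = 26.7 MN·m/kg
  low-carbon steel: M = 25.6 MN·m/kg
  magnesium alloy: M = 23.8 MN·m/kg
  maraging steel: M = 23.3 MN·m/kg
Beryllium ranks first.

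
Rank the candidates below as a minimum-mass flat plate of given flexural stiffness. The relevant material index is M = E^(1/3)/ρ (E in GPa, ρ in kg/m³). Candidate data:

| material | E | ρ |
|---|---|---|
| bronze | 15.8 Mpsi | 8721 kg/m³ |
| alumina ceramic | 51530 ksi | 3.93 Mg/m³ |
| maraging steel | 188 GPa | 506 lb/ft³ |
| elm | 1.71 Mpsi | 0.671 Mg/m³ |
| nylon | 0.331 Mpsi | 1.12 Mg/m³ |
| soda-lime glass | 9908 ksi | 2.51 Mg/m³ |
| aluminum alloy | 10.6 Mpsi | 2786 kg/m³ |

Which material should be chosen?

elm

In SI units:
  bronze: E = 108.9 GPa, ρ = 8721 kg/m³
  alumina ceramic: E = 355.3 GPa, ρ = 3930 kg/m³
  maraging steel: E = 188.0 GPa, ρ = 8105 kg/m³
  elm: E = 11.79 GPa, ρ = 671.0 kg/m³
  nylon: E = 2.282 GPa, ρ = 1120 kg/m³
  soda-lime glass: E = 68.31 GPa, ρ = 2510 kg/m³
  aluminum alloy: E = 73.08 GPa, ρ = 2786 kg/m³
  elm: M = 3.39×10⁻³
  alumina ceramic: M = 1.80×10⁻³
  soda-lime glass: M = 1.63×10⁻³
  aluminum alloy: M = 1.50×10⁻³
  nylon: M = 1.18×10⁻³
  maraging steel: M = 0.707×10⁻³
  bronze: M = 0.548×10⁻³
The maximum is for elm.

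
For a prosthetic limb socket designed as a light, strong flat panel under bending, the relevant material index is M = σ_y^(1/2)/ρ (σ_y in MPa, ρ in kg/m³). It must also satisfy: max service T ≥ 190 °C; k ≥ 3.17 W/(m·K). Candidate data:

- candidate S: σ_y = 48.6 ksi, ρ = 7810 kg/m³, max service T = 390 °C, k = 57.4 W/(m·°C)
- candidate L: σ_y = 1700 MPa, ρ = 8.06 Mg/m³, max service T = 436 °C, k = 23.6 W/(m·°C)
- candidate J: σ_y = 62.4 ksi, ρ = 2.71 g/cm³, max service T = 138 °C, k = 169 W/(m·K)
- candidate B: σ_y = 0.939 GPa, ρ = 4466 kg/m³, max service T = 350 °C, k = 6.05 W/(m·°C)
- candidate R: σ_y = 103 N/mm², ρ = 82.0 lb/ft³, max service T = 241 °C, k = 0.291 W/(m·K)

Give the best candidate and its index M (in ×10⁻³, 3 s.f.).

candidate B, M = 6.86×10⁻³

Screen on constraints: max service T ≥ 190 °C; k ≥ 3.17 W/(m·K). Survivors: candidate S, candidate L, candidate B.
After converting to SI:
  candidate S: σ_y = 335.1 MPa, ρ = 7810 kg/m³
  candidate L: σ_y = 1700 MPa, ρ = 8060 kg/m³
  candidate B: σ_y = 939.0 MPa, ρ = 4466 kg/m³
  candidate B: M = 6.86×10⁻³
  candidate L: M = 5.12×10⁻³
  candidate S: M = 2.34×10⁻³
Candidate B has the largest M.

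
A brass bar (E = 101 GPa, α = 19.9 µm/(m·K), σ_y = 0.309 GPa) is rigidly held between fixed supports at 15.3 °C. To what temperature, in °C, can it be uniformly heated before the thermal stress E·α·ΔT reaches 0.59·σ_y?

σ_y = 0.309 GPa = 309.0 MPa.
E·α·ΔT = 182.3 MPa ⇒ ΔT = 182.3 / (101.0×10³ × 19.9×10⁻⁶) = 90.71 K.
T = 15.3 + 90.71 = 106.0 °C.

106 °C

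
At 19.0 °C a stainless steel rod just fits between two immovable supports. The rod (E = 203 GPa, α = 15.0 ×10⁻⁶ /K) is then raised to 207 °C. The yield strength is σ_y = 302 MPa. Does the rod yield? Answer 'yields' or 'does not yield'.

ΔT = 188.0 K. Constrained thermal stress σ = E·α·ΔT = 203.0×10³ MPa × 15.0×10⁻⁶ × 188.0 = 572 MPa (compressive).
Compare to σ_y = 302 MPa: σ ≥ σ_y, so it yields.

yields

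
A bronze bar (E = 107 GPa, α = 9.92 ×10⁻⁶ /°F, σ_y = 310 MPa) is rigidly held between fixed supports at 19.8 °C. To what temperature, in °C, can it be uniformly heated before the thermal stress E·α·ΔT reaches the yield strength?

α = 9.92×10⁻⁶/°F × 9/5 = 17.9×10⁻⁶/K.
E·α·ΔT = 310.0 MPa ⇒ ΔT = 310.0 / (107.0×10³ × 17.9×10⁻⁶) = 162.3 K.
T = 19.8 + 162.3 = 182.1 °C.

182 °C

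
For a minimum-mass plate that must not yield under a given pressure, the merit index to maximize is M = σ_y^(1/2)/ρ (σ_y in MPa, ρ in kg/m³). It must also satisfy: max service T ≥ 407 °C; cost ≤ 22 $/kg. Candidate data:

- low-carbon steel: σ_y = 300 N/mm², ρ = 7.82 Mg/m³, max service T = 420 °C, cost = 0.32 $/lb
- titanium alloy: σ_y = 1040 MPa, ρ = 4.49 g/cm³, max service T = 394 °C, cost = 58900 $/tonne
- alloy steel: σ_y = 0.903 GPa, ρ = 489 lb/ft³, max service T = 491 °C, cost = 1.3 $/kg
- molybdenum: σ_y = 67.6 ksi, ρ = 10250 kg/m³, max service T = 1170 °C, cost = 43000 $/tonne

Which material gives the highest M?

alloy steel

Screen on constraints: max service T ≥ 407 °C; cost ≤ 22 $/kg. Survivors: low-carbon steel, alloy steel.
In SI units:
  low-carbon steel: σ_y = 300.0 MPa, ρ = 7820 kg/m³
  alloy steel: σ_y = 903.0 MPa, ρ = 7833 kg/m³
  alloy steel: M = 3.84×10⁻³
  low-carbon steel: M = 2.21×10⁻³
The maximum is for alloy steel.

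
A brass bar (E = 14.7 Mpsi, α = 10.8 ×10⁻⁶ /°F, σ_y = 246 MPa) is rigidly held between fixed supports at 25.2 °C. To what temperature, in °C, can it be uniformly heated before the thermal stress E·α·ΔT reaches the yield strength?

150 °C

E = 14.7 Mpsi = 101.4 GPa.
α = 10.8×10⁻⁶/°F × 9/5 = 19.4×10⁻⁶/K.
E·α·ΔT = 246.0 MPa ⇒ ΔT = 246.0 / (101.4×10³ × 19.4×10⁻⁶) = 124.9 K.
T = 25.2 + 124.9 = 150.1 °C.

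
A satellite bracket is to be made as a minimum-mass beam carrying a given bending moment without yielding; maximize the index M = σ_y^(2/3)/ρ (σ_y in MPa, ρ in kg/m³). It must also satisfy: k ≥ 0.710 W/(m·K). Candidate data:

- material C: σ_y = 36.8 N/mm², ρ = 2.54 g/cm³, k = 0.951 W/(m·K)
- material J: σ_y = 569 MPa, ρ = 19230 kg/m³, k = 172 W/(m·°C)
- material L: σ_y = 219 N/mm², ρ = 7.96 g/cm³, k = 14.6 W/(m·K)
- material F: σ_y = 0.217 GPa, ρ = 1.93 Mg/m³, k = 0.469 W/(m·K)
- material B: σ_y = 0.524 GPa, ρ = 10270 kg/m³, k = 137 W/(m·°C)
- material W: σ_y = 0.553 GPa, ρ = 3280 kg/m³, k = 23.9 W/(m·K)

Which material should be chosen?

Screen on constraints: k ≥ 0.710 W/(m·K). Survivors: material C, material J, material L, material B, material W.
Convert each candidate to consistent units, then evaluate M:
  material C: σ_y = 36.80 MPa, ρ = 2540 kg/m³
  material J: σ_y = 569.0 MPa, ρ = 19230 kg/m³
  material L: σ_y = 219.0 MPa, ρ = 7960 kg/m³
  material B: σ_y = 524.0 MPa, ρ = 10270 kg/m³
  material W: σ_y = 553.0 MPa, ρ = 3280 kg/m³
  material W: M = 20.5×10⁻³
  material B: M = 6.33×10⁻³
  material L: M = 4.56×10⁻³
  material C: M = 4.36×10⁻³
  material J: M = 3.57×10⁻³
Highest index: material W.

material W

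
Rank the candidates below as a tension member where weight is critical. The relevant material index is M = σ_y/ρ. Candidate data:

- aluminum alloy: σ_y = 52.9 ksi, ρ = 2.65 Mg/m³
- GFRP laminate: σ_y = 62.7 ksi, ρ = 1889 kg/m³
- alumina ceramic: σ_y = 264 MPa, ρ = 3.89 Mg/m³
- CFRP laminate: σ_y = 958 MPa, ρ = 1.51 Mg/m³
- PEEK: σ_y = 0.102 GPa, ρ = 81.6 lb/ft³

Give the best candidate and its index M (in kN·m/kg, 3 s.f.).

CFRP laminate, M = 634 kN·m/kg

Convert each candidate to consistent units, then evaluate M:
  aluminum alloy: σ_y = 364.7 MPa, ρ = 2650 kg/m³
  GFRP laminate: σ_y = 432.3 MPa, ρ = 1889 kg/m³
  alumina ceramic: σ_y = 264.0 MPa, ρ = 3890 kg/m³
  CFRP laminate: σ_y = 958.0 MPa, ρ = 1510 kg/m³
  PEEK: σ_y = 102.0 MPa, ρ = 1307 kg/m³
  CFRP laminate: M = 634 kN·m/kg
  GFRP laminate: M = 229 kN·m/kg
  aluminum alloy: M = 138 kN·m/kg
  PEEK: M = 78.0 kN·m/kg
  alumina ceramic: M = 67.9 kN·m/kg
Highest index: CFRP laminate.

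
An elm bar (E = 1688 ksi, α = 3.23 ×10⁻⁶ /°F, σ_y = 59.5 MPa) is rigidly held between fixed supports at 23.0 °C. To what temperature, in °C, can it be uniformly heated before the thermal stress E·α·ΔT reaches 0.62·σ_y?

E = 1688 ksi = 11.64 GPa.
α = 3.23×10⁻⁶/°F × 9/5 = 5.81×10⁻⁶/K.
E·α·ΔT = 36.89 MPa ⇒ ΔT = 36.89 / (11.64×10³ × 5.81×10⁻⁶) = 545.2 K.
T = 23.0 + 545.2 = 568.2 °C.

568 °C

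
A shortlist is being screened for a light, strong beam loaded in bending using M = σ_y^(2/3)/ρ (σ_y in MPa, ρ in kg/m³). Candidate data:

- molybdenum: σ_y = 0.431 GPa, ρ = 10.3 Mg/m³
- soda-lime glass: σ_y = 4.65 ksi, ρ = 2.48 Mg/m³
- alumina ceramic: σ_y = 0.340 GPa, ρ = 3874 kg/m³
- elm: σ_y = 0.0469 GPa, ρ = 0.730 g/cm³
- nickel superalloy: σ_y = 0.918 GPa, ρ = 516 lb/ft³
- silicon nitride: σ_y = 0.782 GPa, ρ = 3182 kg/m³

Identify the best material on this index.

silicon nitride

In SI units:
  molybdenum: σ_y = 431.0 MPa, ρ = 10300 kg/m³
  soda-lime glass: σ_y = 32.06 MPa, ρ = 2480 kg/m³
  alumina ceramic: σ_y = 340.0 MPa, ρ = 3874 kg/m³
  elm: σ_y = 46.90 MPa, ρ = 730.0 kg/m³
  nickel superalloy: σ_y = 918.0 MPa, ρ = 8266 kg/m³
  silicon nitride: σ_y = 782.0 MPa, ρ = 3182 kg/m³
  silicon nitride: M = 26.7×10⁻³
  elm: M = 17.8×10⁻³
  alumina ceramic: M = 12.6×10⁻³
  nickel superalloy: M = 11.4×10⁻³
  molybdenum: M = 5.54×10⁻³
  soda-lime glass: M = 4.07×10⁻³
Highest index: silicon nitride.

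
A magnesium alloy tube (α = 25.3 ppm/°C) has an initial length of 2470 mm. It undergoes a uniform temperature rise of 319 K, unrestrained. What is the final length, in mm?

2489.9 mm

ΔL = α·L₀·ΔT = 25.3×10⁻⁶ × 2470 mm × 319.0 K = 19.9 mm.
L = L₀ + ΔL = 2470 + 19.9 = 2489.9 mm.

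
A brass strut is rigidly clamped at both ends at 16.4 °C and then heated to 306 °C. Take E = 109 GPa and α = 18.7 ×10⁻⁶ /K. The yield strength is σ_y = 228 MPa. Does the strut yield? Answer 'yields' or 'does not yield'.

ΔT = 289.6 K. Constrained thermal stress σ = E·α·ΔT = 109.0×10³ MPa × 18.7×10⁻⁶ × 289.6 = 590 MPa (compressive).
Compare to σ_y = 228 MPa: σ ≥ σ_y, so it yields.

yields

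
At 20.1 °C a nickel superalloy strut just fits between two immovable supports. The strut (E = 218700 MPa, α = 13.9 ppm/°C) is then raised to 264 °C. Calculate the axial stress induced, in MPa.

741 MPa

E = 218700 MPa = 218.7 GPa.
ΔT = 243.9 K. Constrained thermal stress σ = E·α·ΔT = 218.7×10³ MPa × 13.9×10⁻⁶ × 243.9 = 741 MPa (compressive).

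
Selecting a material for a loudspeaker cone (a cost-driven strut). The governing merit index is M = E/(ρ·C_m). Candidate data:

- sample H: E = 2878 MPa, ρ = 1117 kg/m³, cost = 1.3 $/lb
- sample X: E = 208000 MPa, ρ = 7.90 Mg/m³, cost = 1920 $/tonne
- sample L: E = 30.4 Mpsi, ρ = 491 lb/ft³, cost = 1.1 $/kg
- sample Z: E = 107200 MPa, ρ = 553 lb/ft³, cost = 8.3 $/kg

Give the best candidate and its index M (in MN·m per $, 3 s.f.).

Putting every candidate on a common basis:
  sample H: E = 2.878 GPa, ρ = 1117 kg/m³, cost = 2.866 $/kg
  sample X: E = 208.0 GPa, ρ = 7900 kg/m³, cost = 1.920 $/kg
  sample L: E = 209.6 GPa, ρ = 7865 kg/m³, cost = 1.100 $/kg
  sample Z: E = 107.2 GPa, ρ = 8858 kg/m³, cost = 8.300 $/kg
  sample L: M = 24.2 MN·m per $
  sample X: M = 13.7 MN·m per $
  sample Z: M = 1.46 MN·m per $
  sample H: M = 0.899 MN·m per $
The maximum is for sample L.

sample L, M = 24.2 MN·m per $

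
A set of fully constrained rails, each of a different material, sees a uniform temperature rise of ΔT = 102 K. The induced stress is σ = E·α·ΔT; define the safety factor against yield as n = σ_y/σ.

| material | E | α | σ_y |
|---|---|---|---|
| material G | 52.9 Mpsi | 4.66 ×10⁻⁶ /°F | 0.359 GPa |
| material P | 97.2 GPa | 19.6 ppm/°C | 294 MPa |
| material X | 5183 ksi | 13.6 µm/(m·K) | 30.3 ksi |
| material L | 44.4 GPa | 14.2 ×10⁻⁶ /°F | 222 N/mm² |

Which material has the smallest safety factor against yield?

Converting E to GPa, α to ×10⁻⁶/K, σ_y to MPa, then σ and n for each:
  material G: E = 364.7, α = 8.39, σ_y = 359.0 → σ = 312 MPa, n = 1.15
  material P: E = 97.20, α = 19.6, σ_y = 294.0 → σ = 194 MPa, n = 1.51
  material X: E = 35.74, α = 13.6, σ_y = 208.9 → σ = 49.6 MPa, n = 4.21
  material L: E = 44.40, α = 25.6, σ_y = 222.0 → σ = 116 MPa, n = 1.92
The minimum is material G at n = 1.15.

material G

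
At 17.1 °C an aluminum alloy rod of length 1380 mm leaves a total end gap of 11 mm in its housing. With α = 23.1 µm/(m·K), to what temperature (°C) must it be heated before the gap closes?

α·L₀·ΔT = 11.0 mm ⇒ ΔT = 11.0 / (23.1×10⁻⁶ × 1380.0) = 345.1 K.
T = 17.1 + 345.1 = 362.2 °C.

362 °C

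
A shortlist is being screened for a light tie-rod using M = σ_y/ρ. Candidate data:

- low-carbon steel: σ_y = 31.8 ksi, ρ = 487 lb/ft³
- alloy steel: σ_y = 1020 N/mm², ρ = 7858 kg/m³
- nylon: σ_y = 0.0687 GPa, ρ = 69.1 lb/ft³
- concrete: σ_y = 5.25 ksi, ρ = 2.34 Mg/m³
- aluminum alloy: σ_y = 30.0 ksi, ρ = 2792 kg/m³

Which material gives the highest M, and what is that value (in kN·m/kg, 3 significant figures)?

alloy steel, M = 130 kN·m/kg

In SI units:
  low-carbon steel: σ_y = 219.3 MPa, ρ = 7801 kg/m³
  alloy steel: σ_y = 1020 MPa, ρ = 7858 kg/m³
  nylon: σ_y = 68.70 MPa, ρ = 1107 kg/m³
  concrete: σ_y = 36.20 MPa, ρ = 2340 kg/m³
  aluminum alloy: σ_y = 206.8 MPa, ρ = 2792 kg/m³
  alloy steel: M = 130 kN·m/kg
  aluminum alloy: M = 74.1 kN·m/kg
  nylon: M = 62.1 kN·m/kg
  low-carbon steel: M = 28.1 kN·m/kg
  concrete: M = 15.5 kN·m/kg
Highest index: alloy steel.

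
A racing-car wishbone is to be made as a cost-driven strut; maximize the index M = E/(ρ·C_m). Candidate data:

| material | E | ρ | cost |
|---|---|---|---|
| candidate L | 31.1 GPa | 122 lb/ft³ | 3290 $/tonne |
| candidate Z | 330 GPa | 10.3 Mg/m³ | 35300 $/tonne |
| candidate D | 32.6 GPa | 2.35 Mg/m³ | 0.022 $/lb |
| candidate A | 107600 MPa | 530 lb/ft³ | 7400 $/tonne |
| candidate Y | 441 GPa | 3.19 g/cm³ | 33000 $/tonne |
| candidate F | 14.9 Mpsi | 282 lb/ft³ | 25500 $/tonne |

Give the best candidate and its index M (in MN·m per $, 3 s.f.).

candidate D, M = 286 MN·m per $

After converting to SI:
  candidate L: E = 31.10 GPa, ρ = 1954 kg/m³, cost = 3.290 $/kg
  candidate Z: E = 330.0 GPa, ρ = 10300 kg/m³, cost = 35.30 $/kg
  candidate D: E = 32.60 GPa, ρ = 2350 kg/m³, cost = 0.04850 $/kg
  candidate A: E = 107.6 GPa, ρ = 8490 kg/m³, cost = 7.400 $/kg
  candidate Y: E = 441.0 GPa, ρ = 3190 kg/m³, cost = 33.00 $/kg
  candidate F: E = 102.7 GPa, ρ = 4517 kg/m³, cost = 25.50 $/kg
  candidate D: M = 286 MN·m per $
  candidate L: M = 4.84 MN·m per $
  candidate Y: M = 4.19 MN·m per $
  candidate A: M = 1.71 MN·m per $
  candidate Z: M = 0.908 MN·m per $
  candidate F: M = 0.892 MN·m per $
Candidate D has the largest M.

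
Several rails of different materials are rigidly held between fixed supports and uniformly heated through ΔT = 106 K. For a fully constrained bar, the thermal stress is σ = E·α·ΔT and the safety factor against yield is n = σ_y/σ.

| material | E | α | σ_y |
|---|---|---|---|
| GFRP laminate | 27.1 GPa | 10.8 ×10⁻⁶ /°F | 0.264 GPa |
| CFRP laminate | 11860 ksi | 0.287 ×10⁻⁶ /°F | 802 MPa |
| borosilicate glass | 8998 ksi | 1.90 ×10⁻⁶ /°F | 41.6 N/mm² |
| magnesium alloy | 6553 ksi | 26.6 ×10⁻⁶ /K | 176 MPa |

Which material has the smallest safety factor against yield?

magnesium alloy

Per material, after unit conversion:
  GFRP laminate: E = 27.10, α = 19.4, σ_y = 264.0 → σ = 55.8 MPa, n = 4.73
  CFRP laminate: E = 81.77, α = 0.517, σ_y = 802.0 → σ = 4.48 MPa, n = 179
  borosilicate glass: E = 62.04, α = 3.42, σ_y = 41.60 → σ = 22.5 MPa, n = 1.85
  magnesium alloy: E = 45.18, α = 26.6, σ_y = 176.0 → σ = 127 MPa, n = 1.38
The minimum is magnesium alloy at n = 1.38.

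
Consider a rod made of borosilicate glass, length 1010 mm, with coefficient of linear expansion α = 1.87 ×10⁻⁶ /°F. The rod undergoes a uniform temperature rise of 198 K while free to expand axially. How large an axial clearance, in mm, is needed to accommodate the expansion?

0.673 mm

Convert α: 1.87×10⁻⁶/°F × (9/5) = 3.37×10⁻⁶/K.
ΔL = α·L₀·ΔT = 3.37×10⁻⁶ × 1010 mm × 198.0 K = 0.673 mm.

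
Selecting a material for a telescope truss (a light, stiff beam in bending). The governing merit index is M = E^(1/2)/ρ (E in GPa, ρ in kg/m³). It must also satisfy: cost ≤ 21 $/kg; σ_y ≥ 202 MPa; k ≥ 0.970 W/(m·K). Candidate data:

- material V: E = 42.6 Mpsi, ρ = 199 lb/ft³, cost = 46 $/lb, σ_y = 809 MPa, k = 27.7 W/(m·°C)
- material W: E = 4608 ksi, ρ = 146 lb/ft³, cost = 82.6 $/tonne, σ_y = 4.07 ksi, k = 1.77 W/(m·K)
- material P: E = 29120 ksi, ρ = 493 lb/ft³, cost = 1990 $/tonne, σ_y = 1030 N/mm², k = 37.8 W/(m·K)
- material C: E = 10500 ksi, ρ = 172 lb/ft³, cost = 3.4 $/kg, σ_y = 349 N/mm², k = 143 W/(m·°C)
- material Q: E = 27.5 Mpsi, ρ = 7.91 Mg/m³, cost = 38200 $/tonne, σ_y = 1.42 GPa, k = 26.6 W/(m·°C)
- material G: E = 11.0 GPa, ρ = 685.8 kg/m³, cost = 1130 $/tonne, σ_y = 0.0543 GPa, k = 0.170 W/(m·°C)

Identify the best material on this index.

material C

Screen on constraints: cost ≤ 21 $/kg; σ_y ≥ 202 MPa; k ≥ 0.970 W/(m·K). Survivors: material P, material C.
Putting every candidate on a common basis:
  material P: E = 200.8 GPa, ρ = 7897 kg/m³
  material C: E = 72.39 GPa, ρ = 2755 kg/m³
  material C: M = 3.09×10⁻³
  material P: M = 1.79×10⁻³
Material C has the largest M.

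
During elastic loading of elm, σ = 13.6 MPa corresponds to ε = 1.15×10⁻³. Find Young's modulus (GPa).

E = σ/ε = 13.6 MPa / 1.15×10⁻³ = 11830 MPa = 11.8 GPa.

11.8 GPa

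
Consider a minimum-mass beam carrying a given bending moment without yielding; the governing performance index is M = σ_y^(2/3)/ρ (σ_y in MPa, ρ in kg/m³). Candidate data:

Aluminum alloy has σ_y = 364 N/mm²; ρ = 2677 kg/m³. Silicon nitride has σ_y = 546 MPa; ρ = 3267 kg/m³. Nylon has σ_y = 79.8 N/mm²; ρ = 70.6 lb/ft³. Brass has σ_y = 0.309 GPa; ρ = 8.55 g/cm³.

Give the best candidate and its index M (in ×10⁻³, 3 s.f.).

silicon nitride, M = 20.4×10⁻³

Convert each candidate to consistent units, then evaluate M:
  aluminum alloy: σ_y = 364.0 MPa, ρ = 2677 kg/m³
  silicon nitride: σ_y = 546.0 MPa, ρ = 3267 kg/m³
  nylon: σ_y = 79.80 MPa, ρ = 1131 kg/m³
  brass: σ_y = 309.0 MPa, ρ = 8550 kg/m³
  silicon nitride: M = 20.4×10⁻³
  aluminum alloy: M = 19.0×10⁻³
  nylon: M = 16.4×10⁻³
  brass: M = 5.35×10⁻³
Silicon nitride ranks first.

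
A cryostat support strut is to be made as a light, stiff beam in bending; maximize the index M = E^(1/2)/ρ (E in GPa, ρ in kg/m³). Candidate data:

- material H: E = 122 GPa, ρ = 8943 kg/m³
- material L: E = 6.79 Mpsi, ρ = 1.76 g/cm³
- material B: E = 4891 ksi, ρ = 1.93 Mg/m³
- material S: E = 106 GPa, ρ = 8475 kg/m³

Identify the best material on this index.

material L

Putting every candidate on a common basis:
  material H: E = 122.0 GPa, ρ = 8943 kg/m³
  material L: E = 46.82 GPa, ρ = 1760 kg/m³
  material B: E = 33.72 GPa, ρ = 1930 kg/m³
  material S: E = 106.0 GPa, ρ = 8475 kg/m³
  material L: M = 3.89×10⁻³
  material B: M = 3.01×10⁻³
  material H: M = 1.24×10⁻³
  material S: M = 1.21×10⁻³
Material L ranks first.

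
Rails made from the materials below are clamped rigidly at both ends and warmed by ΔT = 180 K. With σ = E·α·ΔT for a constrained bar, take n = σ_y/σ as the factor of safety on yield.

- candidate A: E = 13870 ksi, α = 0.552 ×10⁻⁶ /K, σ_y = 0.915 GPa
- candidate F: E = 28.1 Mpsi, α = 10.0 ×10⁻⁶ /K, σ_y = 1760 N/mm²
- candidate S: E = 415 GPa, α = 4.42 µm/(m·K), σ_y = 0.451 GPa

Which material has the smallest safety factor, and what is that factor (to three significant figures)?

candidate S, n = 1.37

Converting E to GPa, α to ×10⁻⁶/K, σ_y to MPa, then σ and n for each:
  candidate A: E = 95.63, α = 0.552, σ_y = 915.0 → σ = 9.50 MPa, n = 96.3
  candidate F: E = 193.7, α = 10.0, σ_y = 1760 → σ = 349 MPa, n = 5.05
  candidate S: E = 415.0, α = 4.42, σ_y = 451.0 → σ = 330 MPa, n = 1.37
The minimum is candidate S at n = 1.37.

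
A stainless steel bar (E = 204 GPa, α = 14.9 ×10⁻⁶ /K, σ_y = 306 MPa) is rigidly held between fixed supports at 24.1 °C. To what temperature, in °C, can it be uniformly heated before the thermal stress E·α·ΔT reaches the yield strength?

125 °C

E·α·ΔT = 306.0 MPa ⇒ ΔT = 306.0 / (204.0×10³ × 14.9×10⁻⁶) = 100.7 K.
T = 24.1 + 100.7 = 124.8 °C.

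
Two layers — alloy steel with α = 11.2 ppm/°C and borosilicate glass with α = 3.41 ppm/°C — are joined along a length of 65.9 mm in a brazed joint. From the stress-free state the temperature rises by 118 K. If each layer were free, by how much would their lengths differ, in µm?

Δα = |11.2 − 3.41|×10⁻⁶/K = 7.79×10⁻⁶/K.
ΔL_mismatch = Δα·L·ΔT = 7.79×10⁻⁶ × 65.9 mm × 118.0 K = 60.6 µm.

60.6 µm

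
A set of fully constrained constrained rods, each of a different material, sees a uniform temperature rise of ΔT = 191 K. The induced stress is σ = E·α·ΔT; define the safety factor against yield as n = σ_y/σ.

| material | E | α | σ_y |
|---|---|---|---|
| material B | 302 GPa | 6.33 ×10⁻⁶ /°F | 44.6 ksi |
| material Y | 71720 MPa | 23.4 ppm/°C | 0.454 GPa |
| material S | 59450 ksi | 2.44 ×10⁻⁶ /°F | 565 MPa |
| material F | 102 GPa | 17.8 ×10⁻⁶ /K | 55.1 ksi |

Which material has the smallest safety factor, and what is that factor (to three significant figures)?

material B, n = 0.468

With everything in SI (GPa, ×10⁻⁶/K, MPa):
  material B: E = 302.0, α = 11.4, σ_y = 307.5 → σ = 657 MPa, n = 0.468
  material Y: E = 71.72, α = 23.4, σ_y = 454.0 → σ = 321 MPa, n = 1.42
  material S: E = 409.9, α = 4.39, σ_y = 565.0 → σ = 344 MPa, n = 1.64
  material F: E = 102.0, α = 17.8, σ_y = 379.9 → σ = 347 MPa, n = 1.10
The minimum is material B at n = 0.468.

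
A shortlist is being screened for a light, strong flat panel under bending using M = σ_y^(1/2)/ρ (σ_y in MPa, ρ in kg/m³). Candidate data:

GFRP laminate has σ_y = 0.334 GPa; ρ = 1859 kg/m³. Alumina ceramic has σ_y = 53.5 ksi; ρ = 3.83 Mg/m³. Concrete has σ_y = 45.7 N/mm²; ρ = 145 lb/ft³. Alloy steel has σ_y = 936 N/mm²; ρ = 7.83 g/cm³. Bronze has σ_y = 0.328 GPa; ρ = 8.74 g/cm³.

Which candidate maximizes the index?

After converting to SI:
  GFRP laminate: σ_y = 334.0 MPa, ρ = 1859 kg/m³
  alumina ceramic: σ_y = 368.9 MPa, ρ = 3830 kg/m³
  concrete: σ_y = 45.70 MPa, ρ = 2323 kg/m³
  alloy steel: σ_y = 936.0 MPa, ρ = 7830 kg/m³
  bronze: σ_y = 328.0 MPa, ρ = 8740 kg/m³
  GFRP laminate: M = 9.83×10⁻³
  alumina ceramic: M = 5.01×10⁻³
  alloy steel: M = 3.91×10⁻³
  concrete: M = 2.91×10⁻³
  bronze: M = 2.07×10⁻³
GFRP laminate ranks first.

GFRP laminate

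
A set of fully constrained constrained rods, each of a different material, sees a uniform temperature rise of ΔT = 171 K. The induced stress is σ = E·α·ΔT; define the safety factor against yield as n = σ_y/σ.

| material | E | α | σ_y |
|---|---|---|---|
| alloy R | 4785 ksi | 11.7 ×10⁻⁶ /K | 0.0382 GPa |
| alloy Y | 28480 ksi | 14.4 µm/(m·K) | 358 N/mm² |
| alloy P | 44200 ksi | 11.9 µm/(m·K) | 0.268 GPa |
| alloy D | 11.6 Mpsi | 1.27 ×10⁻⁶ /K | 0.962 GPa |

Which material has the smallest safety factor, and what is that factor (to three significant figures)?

With everything in SI (GPa, ×10⁻⁶/K, MPa):
  alloy R: E = 32.99, α = 11.7, σ_y = 38.20 → σ = 66.0 MPa, n = 0.579
  alloy Y: E = 196.4, α = 14.4, σ_y = 358.0 → σ = 484 MPa, n = 0.740
  alloy P: E = 304.7, α = 11.9, σ_y = 268.0 → σ = 620 MPa, n = 0.432
  alloy D: E = 79.98, α = 1.27, σ_y = 962.0 → σ = 17.4 MPa, n = 55.4
The minimum is alloy P at n = 0.432.

alloy P, n = 0.432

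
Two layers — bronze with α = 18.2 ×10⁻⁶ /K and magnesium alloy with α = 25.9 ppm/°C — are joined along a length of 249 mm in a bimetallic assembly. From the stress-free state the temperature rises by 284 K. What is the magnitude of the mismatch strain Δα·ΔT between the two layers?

2.19×10⁻³

Δα = |18.2 − 25.9|×10⁻⁶/K = 7.70×10⁻⁶/K.
Mismatch strain = Δα·ΔT = 7.70×10⁻⁶ × 284.0 = 2.19×10⁻³.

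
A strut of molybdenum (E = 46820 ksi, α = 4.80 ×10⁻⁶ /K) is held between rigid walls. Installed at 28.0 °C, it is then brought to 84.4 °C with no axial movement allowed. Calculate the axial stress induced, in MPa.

87.4 MPa

E = 46820 ksi = 322.8 GPa.
ΔT = 56.40 K. Constrained thermal stress σ = E·α·ΔT = 322.8×10³ MPa × 4.80×10⁻⁶ × 56.40 = 87.4 MPa (compressive).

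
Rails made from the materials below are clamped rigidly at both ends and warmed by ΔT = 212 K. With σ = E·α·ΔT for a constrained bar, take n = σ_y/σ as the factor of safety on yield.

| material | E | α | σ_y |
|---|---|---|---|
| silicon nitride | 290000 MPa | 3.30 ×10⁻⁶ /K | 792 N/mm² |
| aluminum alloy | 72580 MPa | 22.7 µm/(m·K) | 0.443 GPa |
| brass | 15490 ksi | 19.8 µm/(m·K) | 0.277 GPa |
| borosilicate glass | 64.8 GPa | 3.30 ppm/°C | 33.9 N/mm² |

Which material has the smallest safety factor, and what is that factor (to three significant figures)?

brass, n = 0.618

In consistent units (E in GPa, α in ×10⁻⁶/K, σ_y in MPa):
  silicon nitride: E = 290.0, α = 3.30, σ_y = 792.0 → σ = 203 MPa, n = 3.90
  aluminum alloy: E = 72.58, α = 22.7, σ_y = 443.0 → σ = 349 MPa, n = 1.27
  brass: E = 106.8, α = 19.8, σ_y = 277.0 → σ = 448 MPa, n = 0.618
  borosilicate glass: E = 64.80, α = 3.30, σ_y = 33.90 → σ = 45.3 MPa, n = 0.748
Smallest n: brass with n = 0.618.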